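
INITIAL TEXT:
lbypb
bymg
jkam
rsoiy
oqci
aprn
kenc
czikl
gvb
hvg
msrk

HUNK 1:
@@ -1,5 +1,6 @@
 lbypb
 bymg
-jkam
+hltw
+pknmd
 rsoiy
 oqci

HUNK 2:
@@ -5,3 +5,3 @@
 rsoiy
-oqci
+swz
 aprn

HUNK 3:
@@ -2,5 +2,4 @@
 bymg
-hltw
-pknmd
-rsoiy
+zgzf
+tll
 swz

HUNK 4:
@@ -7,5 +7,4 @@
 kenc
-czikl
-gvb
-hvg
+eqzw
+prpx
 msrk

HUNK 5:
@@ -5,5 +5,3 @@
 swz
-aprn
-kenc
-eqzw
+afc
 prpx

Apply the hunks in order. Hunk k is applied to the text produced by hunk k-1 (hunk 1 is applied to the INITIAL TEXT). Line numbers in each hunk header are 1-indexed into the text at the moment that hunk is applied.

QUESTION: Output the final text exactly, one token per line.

Answer: lbypb
bymg
zgzf
tll
swz
afc
prpx
msrk

Derivation:
Hunk 1: at line 1 remove [jkam] add [hltw,pknmd] -> 12 lines: lbypb bymg hltw pknmd rsoiy oqci aprn kenc czikl gvb hvg msrk
Hunk 2: at line 5 remove [oqci] add [swz] -> 12 lines: lbypb bymg hltw pknmd rsoiy swz aprn kenc czikl gvb hvg msrk
Hunk 3: at line 2 remove [hltw,pknmd,rsoiy] add [zgzf,tll] -> 11 lines: lbypb bymg zgzf tll swz aprn kenc czikl gvb hvg msrk
Hunk 4: at line 7 remove [czikl,gvb,hvg] add [eqzw,prpx] -> 10 lines: lbypb bymg zgzf tll swz aprn kenc eqzw prpx msrk
Hunk 5: at line 5 remove [aprn,kenc,eqzw] add [afc] -> 8 lines: lbypb bymg zgzf tll swz afc prpx msrk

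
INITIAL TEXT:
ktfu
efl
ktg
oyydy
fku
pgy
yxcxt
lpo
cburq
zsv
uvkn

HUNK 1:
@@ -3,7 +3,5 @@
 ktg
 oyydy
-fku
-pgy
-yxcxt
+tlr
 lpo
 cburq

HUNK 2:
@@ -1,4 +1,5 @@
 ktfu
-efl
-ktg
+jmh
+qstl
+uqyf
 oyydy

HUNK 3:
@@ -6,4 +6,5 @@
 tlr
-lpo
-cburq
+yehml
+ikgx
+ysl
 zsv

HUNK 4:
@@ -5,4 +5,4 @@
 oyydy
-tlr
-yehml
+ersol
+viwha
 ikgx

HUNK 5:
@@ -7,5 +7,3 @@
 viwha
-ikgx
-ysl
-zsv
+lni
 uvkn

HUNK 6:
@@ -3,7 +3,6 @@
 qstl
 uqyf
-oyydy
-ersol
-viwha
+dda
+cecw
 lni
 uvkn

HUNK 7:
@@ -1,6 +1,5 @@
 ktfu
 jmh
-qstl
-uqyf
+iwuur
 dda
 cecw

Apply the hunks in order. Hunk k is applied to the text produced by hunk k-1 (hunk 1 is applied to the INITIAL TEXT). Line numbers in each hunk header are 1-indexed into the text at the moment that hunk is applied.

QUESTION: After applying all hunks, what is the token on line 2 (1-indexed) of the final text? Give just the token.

Answer: jmh

Derivation:
Hunk 1: at line 3 remove [fku,pgy,yxcxt] add [tlr] -> 9 lines: ktfu efl ktg oyydy tlr lpo cburq zsv uvkn
Hunk 2: at line 1 remove [efl,ktg] add [jmh,qstl,uqyf] -> 10 lines: ktfu jmh qstl uqyf oyydy tlr lpo cburq zsv uvkn
Hunk 3: at line 6 remove [lpo,cburq] add [yehml,ikgx,ysl] -> 11 lines: ktfu jmh qstl uqyf oyydy tlr yehml ikgx ysl zsv uvkn
Hunk 4: at line 5 remove [tlr,yehml] add [ersol,viwha] -> 11 lines: ktfu jmh qstl uqyf oyydy ersol viwha ikgx ysl zsv uvkn
Hunk 5: at line 7 remove [ikgx,ysl,zsv] add [lni] -> 9 lines: ktfu jmh qstl uqyf oyydy ersol viwha lni uvkn
Hunk 6: at line 3 remove [oyydy,ersol,viwha] add [dda,cecw] -> 8 lines: ktfu jmh qstl uqyf dda cecw lni uvkn
Hunk 7: at line 1 remove [qstl,uqyf] add [iwuur] -> 7 lines: ktfu jmh iwuur dda cecw lni uvkn
Final line 2: jmh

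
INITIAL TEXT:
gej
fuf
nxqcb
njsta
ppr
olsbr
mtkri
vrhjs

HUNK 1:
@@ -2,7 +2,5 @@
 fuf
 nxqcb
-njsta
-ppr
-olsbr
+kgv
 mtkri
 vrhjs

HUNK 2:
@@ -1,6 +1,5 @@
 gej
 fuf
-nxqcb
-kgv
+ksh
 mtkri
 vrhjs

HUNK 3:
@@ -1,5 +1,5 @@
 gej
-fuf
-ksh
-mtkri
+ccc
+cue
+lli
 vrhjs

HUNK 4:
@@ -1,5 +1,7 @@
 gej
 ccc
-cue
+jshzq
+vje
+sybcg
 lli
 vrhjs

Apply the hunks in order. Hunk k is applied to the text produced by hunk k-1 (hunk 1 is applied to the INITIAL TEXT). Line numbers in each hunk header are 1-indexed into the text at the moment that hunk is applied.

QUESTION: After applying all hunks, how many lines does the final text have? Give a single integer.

Answer: 7

Derivation:
Hunk 1: at line 2 remove [njsta,ppr,olsbr] add [kgv] -> 6 lines: gej fuf nxqcb kgv mtkri vrhjs
Hunk 2: at line 1 remove [nxqcb,kgv] add [ksh] -> 5 lines: gej fuf ksh mtkri vrhjs
Hunk 3: at line 1 remove [fuf,ksh,mtkri] add [ccc,cue,lli] -> 5 lines: gej ccc cue lli vrhjs
Hunk 4: at line 1 remove [cue] add [jshzq,vje,sybcg] -> 7 lines: gej ccc jshzq vje sybcg lli vrhjs
Final line count: 7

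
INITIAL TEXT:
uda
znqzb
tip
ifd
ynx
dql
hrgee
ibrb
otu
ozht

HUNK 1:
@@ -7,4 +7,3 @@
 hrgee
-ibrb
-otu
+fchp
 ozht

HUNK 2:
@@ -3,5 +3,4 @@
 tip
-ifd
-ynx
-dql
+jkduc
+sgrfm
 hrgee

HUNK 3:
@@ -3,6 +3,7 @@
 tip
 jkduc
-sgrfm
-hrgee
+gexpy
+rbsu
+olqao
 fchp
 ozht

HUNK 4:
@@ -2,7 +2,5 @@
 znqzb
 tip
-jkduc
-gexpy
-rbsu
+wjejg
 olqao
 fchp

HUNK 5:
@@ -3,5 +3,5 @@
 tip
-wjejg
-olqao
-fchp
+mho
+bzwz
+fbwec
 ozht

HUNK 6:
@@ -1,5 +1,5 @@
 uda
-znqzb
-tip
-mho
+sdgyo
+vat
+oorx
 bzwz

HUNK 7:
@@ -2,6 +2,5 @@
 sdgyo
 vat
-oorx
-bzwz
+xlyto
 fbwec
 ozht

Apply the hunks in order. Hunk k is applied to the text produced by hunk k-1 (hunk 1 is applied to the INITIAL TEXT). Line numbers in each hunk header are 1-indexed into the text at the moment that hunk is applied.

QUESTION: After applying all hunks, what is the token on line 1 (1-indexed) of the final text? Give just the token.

Hunk 1: at line 7 remove [ibrb,otu] add [fchp] -> 9 lines: uda znqzb tip ifd ynx dql hrgee fchp ozht
Hunk 2: at line 3 remove [ifd,ynx,dql] add [jkduc,sgrfm] -> 8 lines: uda znqzb tip jkduc sgrfm hrgee fchp ozht
Hunk 3: at line 3 remove [sgrfm,hrgee] add [gexpy,rbsu,olqao] -> 9 lines: uda znqzb tip jkduc gexpy rbsu olqao fchp ozht
Hunk 4: at line 2 remove [jkduc,gexpy,rbsu] add [wjejg] -> 7 lines: uda znqzb tip wjejg olqao fchp ozht
Hunk 5: at line 3 remove [wjejg,olqao,fchp] add [mho,bzwz,fbwec] -> 7 lines: uda znqzb tip mho bzwz fbwec ozht
Hunk 6: at line 1 remove [znqzb,tip,mho] add [sdgyo,vat,oorx] -> 7 lines: uda sdgyo vat oorx bzwz fbwec ozht
Hunk 7: at line 2 remove [oorx,bzwz] add [xlyto] -> 6 lines: uda sdgyo vat xlyto fbwec ozht
Final line 1: uda

Answer: uda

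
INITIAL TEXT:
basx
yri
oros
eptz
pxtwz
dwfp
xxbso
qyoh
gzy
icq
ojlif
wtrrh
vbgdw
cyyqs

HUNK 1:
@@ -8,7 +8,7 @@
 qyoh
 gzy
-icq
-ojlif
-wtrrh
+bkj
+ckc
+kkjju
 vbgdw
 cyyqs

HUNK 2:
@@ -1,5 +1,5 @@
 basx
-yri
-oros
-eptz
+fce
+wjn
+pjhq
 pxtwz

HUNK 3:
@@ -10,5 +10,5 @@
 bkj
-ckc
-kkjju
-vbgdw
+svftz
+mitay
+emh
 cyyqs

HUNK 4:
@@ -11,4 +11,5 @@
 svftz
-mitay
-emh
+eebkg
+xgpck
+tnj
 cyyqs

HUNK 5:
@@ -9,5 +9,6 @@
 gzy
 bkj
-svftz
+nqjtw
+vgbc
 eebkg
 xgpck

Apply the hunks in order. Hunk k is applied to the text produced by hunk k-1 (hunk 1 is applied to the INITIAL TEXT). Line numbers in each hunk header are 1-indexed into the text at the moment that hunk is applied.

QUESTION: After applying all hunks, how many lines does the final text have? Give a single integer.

Hunk 1: at line 8 remove [icq,ojlif,wtrrh] add [bkj,ckc,kkjju] -> 14 lines: basx yri oros eptz pxtwz dwfp xxbso qyoh gzy bkj ckc kkjju vbgdw cyyqs
Hunk 2: at line 1 remove [yri,oros,eptz] add [fce,wjn,pjhq] -> 14 lines: basx fce wjn pjhq pxtwz dwfp xxbso qyoh gzy bkj ckc kkjju vbgdw cyyqs
Hunk 3: at line 10 remove [ckc,kkjju,vbgdw] add [svftz,mitay,emh] -> 14 lines: basx fce wjn pjhq pxtwz dwfp xxbso qyoh gzy bkj svftz mitay emh cyyqs
Hunk 4: at line 11 remove [mitay,emh] add [eebkg,xgpck,tnj] -> 15 lines: basx fce wjn pjhq pxtwz dwfp xxbso qyoh gzy bkj svftz eebkg xgpck tnj cyyqs
Hunk 5: at line 9 remove [svftz] add [nqjtw,vgbc] -> 16 lines: basx fce wjn pjhq pxtwz dwfp xxbso qyoh gzy bkj nqjtw vgbc eebkg xgpck tnj cyyqs
Final line count: 16

Answer: 16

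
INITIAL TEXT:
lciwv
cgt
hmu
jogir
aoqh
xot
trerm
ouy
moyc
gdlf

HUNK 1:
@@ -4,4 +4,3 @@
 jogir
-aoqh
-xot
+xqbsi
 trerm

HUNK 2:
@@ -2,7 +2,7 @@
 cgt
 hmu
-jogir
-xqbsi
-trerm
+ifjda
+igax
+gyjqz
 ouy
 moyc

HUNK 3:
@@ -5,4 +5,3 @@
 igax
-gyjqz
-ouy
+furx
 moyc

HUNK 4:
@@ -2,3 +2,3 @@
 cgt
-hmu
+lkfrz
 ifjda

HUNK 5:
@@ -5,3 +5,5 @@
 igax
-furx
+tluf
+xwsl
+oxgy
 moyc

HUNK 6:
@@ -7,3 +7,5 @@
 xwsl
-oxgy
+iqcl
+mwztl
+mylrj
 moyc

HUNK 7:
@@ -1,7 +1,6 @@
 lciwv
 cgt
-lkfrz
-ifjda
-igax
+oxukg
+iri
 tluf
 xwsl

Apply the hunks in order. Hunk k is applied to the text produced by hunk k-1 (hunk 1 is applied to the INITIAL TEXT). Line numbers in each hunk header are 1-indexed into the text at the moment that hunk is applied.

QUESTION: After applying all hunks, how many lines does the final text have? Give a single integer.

Hunk 1: at line 4 remove [aoqh,xot] add [xqbsi] -> 9 lines: lciwv cgt hmu jogir xqbsi trerm ouy moyc gdlf
Hunk 2: at line 2 remove [jogir,xqbsi,trerm] add [ifjda,igax,gyjqz] -> 9 lines: lciwv cgt hmu ifjda igax gyjqz ouy moyc gdlf
Hunk 3: at line 5 remove [gyjqz,ouy] add [furx] -> 8 lines: lciwv cgt hmu ifjda igax furx moyc gdlf
Hunk 4: at line 2 remove [hmu] add [lkfrz] -> 8 lines: lciwv cgt lkfrz ifjda igax furx moyc gdlf
Hunk 5: at line 5 remove [furx] add [tluf,xwsl,oxgy] -> 10 lines: lciwv cgt lkfrz ifjda igax tluf xwsl oxgy moyc gdlf
Hunk 6: at line 7 remove [oxgy] add [iqcl,mwztl,mylrj] -> 12 lines: lciwv cgt lkfrz ifjda igax tluf xwsl iqcl mwztl mylrj moyc gdlf
Hunk 7: at line 1 remove [lkfrz,ifjda,igax] add [oxukg,iri] -> 11 lines: lciwv cgt oxukg iri tluf xwsl iqcl mwztl mylrj moyc gdlf
Final line count: 11

Answer: 11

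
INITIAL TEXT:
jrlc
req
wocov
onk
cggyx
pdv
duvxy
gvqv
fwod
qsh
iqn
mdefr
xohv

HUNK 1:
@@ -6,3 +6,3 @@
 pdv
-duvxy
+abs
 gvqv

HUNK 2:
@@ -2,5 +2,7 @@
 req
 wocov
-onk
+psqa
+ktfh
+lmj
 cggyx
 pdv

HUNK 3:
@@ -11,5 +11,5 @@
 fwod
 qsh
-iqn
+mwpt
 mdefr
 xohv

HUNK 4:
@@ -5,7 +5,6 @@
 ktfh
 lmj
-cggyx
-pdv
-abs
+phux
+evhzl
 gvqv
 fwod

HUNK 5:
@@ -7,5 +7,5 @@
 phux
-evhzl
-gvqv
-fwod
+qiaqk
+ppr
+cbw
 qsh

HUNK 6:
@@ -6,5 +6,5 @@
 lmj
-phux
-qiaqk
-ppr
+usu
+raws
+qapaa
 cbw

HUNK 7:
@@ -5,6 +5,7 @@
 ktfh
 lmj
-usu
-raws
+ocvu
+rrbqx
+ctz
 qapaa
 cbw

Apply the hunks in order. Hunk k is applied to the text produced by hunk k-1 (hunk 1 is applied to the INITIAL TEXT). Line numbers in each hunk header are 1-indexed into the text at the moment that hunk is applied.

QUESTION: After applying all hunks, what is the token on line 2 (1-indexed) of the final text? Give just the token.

Hunk 1: at line 6 remove [duvxy] add [abs] -> 13 lines: jrlc req wocov onk cggyx pdv abs gvqv fwod qsh iqn mdefr xohv
Hunk 2: at line 2 remove [onk] add [psqa,ktfh,lmj] -> 15 lines: jrlc req wocov psqa ktfh lmj cggyx pdv abs gvqv fwod qsh iqn mdefr xohv
Hunk 3: at line 11 remove [iqn] add [mwpt] -> 15 lines: jrlc req wocov psqa ktfh lmj cggyx pdv abs gvqv fwod qsh mwpt mdefr xohv
Hunk 4: at line 5 remove [cggyx,pdv,abs] add [phux,evhzl] -> 14 lines: jrlc req wocov psqa ktfh lmj phux evhzl gvqv fwod qsh mwpt mdefr xohv
Hunk 5: at line 7 remove [evhzl,gvqv,fwod] add [qiaqk,ppr,cbw] -> 14 lines: jrlc req wocov psqa ktfh lmj phux qiaqk ppr cbw qsh mwpt mdefr xohv
Hunk 6: at line 6 remove [phux,qiaqk,ppr] add [usu,raws,qapaa] -> 14 lines: jrlc req wocov psqa ktfh lmj usu raws qapaa cbw qsh mwpt mdefr xohv
Hunk 7: at line 5 remove [usu,raws] add [ocvu,rrbqx,ctz] -> 15 lines: jrlc req wocov psqa ktfh lmj ocvu rrbqx ctz qapaa cbw qsh mwpt mdefr xohv
Final line 2: req

Answer: req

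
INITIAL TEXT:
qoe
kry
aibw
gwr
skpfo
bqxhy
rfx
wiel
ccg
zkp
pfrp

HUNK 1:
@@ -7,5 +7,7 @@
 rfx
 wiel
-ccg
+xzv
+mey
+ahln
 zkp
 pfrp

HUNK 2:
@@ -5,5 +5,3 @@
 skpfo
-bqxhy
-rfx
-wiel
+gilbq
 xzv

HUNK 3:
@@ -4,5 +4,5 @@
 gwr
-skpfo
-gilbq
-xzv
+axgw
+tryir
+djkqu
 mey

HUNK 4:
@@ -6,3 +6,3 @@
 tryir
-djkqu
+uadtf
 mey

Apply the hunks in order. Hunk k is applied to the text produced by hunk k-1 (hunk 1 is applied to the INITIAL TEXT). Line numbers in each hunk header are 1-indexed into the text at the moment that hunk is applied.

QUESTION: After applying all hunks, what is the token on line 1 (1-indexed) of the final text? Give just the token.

Hunk 1: at line 7 remove [ccg] add [xzv,mey,ahln] -> 13 lines: qoe kry aibw gwr skpfo bqxhy rfx wiel xzv mey ahln zkp pfrp
Hunk 2: at line 5 remove [bqxhy,rfx,wiel] add [gilbq] -> 11 lines: qoe kry aibw gwr skpfo gilbq xzv mey ahln zkp pfrp
Hunk 3: at line 4 remove [skpfo,gilbq,xzv] add [axgw,tryir,djkqu] -> 11 lines: qoe kry aibw gwr axgw tryir djkqu mey ahln zkp pfrp
Hunk 4: at line 6 remove [djkqu] add [uadtf] -> 11 lines: qoe kry aibw gwr axgw tryir uadtf mey ahln zkp pfrp
Final line 1: qoe

Answer: qoe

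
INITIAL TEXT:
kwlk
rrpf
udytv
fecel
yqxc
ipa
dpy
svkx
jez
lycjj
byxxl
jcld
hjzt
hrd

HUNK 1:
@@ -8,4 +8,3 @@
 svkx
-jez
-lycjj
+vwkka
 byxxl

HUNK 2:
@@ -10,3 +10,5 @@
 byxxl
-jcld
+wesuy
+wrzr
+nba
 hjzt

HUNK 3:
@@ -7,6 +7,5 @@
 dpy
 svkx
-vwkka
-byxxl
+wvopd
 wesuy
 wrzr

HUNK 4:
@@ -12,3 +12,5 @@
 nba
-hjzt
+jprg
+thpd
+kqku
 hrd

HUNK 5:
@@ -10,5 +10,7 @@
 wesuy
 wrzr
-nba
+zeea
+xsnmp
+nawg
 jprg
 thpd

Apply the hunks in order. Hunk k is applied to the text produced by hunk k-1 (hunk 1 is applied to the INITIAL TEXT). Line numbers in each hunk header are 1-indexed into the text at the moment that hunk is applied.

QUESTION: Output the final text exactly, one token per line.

Hunk 1: at line 8 remove [jez,lycjj] add [vwkka] -> 13 lines: kwlk rrpf udytv fecel yqxc ipa dpy svkx vwkka byxxl jcld hjzt hrd
Hunk 2: at line 10 remove [jcld] add [wesuy,wrzr,nba] -> 15 lines: kwlk rrpf udytv fecel yqxc ipa dpy svkx vwkka byxxl wesuy wrzr nba hjzt hrd
Hunk 3: at line 7 remove [vwkka,byxxl] add [wvopd] -> 14 lines: kwlk rrpf udytv fecel yqxc ipa dpy svkx wvopd wesuy wrzr nba hjzt hrd
Hunk 4: at line 12 remove [hjzt] add [jprg,thpd,kqku] -> 16 lines: kwlk rrpf udytv fecel yqxc ipa dpy svkx wvopd wesuy wrzr nba jprg thpd kqku hrd
Hunk 5: at line 10 remove [nba] add [zeea,xsnmp,nawg] -> 18 lines: kwlk rrpf udytv fecel yqxc ipa dpy svkx wvopd wesuy wrzr zeea xsnmp nawg jprg thpd kqku hrd

Answer: kwlk
rrpf
udytv
fecel
yqxc
ipa
dpy
svkx
wvopd
wesuy
wrzr
zeea
xsnmp
nawg
jprg
thpd
kqku
hrd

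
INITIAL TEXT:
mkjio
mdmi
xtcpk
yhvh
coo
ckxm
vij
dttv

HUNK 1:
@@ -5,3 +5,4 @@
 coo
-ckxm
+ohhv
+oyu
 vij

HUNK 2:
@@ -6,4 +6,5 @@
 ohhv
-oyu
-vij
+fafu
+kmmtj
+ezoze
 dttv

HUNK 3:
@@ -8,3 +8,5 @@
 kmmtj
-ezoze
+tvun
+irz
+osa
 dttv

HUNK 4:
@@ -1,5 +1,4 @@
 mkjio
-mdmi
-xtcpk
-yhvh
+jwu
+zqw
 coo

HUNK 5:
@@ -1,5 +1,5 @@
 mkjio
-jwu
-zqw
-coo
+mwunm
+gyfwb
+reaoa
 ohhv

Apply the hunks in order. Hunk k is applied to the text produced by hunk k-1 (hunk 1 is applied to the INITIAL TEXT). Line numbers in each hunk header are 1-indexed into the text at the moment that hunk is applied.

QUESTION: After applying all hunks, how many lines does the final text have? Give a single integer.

Answer: 11

Derivation:
Hunk 1: at line 5 remove [ckxm] add [ohhv,oyu] -> 9 lines: mkjio mdmi xtcpk yhvh coo ohhv oyu vij dttv
Hunk 2: at line 6 remove [oyu,vij] add [fafu,kmmtj,ezoze] -> 10 lines: mkjio mdmi xtcpk yhvh coo ohhv fafu kmmtj ezoze dttv
Hunk 3: at line 8 remove [ezoze] add [tvun,irz,osa] -> 12 lines: mkjio mdmi xtcpk yhvh coo ohhv fafu kmmtj tvun irz osa dttv
Hunk 4: at line 1 remove [mdmi,xtcpk,yhvh] add [jwu,zqw] -> 11 lines: mkjio jwu zqw coo ohhv fafu kmmtj tvun irz osa dttv
Hunk 5: at line 1 remove [jwu,zqw,coo] add [mwunm,gyfwb,reaoa] -> 11 lines: mkjio mwunm gyfwb reaoa ohhv fafu kmmtj tvun irz osa dttv
Final line count: 11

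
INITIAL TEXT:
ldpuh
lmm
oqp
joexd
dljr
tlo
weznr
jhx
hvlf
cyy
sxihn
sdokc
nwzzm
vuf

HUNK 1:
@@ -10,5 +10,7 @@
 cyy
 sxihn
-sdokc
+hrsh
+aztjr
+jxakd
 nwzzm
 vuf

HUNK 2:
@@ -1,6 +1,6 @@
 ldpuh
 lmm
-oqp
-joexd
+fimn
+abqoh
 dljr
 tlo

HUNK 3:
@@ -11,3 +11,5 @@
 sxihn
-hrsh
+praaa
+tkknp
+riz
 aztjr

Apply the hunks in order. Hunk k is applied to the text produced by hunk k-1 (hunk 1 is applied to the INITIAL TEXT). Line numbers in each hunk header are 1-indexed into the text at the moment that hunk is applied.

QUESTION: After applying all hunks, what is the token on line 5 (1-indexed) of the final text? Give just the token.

Hunk 1: at line 10 remove [sdokc] add [hrsh,aztjr,jxakd] -> 16 lines: ldpuh lmm oqp joexd dljr tlo weznr jhx hvlf cyy sxihn hrsh aztjr jxakd nwzzm vuf
Hunk 2: at line 1 remove [oqp,joexd] add [fimn,abqoh] -> 16 lines: ldpuh lmm fimn abqoh dljr tlo weznr jhx hvlf cyy sxihn hrsh aztjr jxakd nwzzm vuf
Hunk 3: at line 11 remove [hrsh] add [praaa,tkknp,riz] -> 18 lines: ldpuh lmm fimn abqoh dljr tlo weznr jhx hvlf cyy sxihn praaa tkknp riz aztjr jxakd nwzzm vuf
Final line 5: dljr

Answer: dljr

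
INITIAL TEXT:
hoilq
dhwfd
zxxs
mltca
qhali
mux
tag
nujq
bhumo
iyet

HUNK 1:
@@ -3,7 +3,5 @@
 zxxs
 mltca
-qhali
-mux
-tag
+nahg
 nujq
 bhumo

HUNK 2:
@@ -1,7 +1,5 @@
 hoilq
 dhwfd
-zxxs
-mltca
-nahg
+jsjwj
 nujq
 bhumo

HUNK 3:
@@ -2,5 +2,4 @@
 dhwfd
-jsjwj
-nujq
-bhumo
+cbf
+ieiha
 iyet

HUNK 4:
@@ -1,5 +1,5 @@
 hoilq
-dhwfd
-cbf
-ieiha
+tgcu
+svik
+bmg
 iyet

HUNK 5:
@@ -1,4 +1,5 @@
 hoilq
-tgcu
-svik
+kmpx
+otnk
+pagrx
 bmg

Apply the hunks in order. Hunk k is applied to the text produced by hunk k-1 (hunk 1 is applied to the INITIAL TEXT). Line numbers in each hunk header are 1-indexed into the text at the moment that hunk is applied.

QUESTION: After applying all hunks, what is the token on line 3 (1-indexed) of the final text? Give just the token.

Hunk 1: at line 3 remove [qhali,mux,tag] add [nahg] -> 8 lines: hoilq dhwfd zxxs mltca nahg nujq bhumo iyet
Hunk 2: at line 1 remove [zxxs,mltca,nahg] add [jsjwj] -> 6 lines: hoilq dhwfd jsjwj nujq bhumo iyet
Hunk 3: at line 2 remove [jsjwj,nujq,bhumo] add [cbf,ieiha] -> 5 lines: hoilq dhwfd cbf ieiha iyet
Hunk 4: at line 1 remove [dhwfd,cbf,ieiha] add [tgcu,svik,bmg] -> 5 lines: hoilq tgcu svik bmg iyet
Hunk 5: at line 1 remove [tgcu,svik] add [kmpx,otnk,pagrx] -> 6 lines: hoilq kmpx otnk pagrx bmg iyet
Final line 3: otnk

Answer: otnk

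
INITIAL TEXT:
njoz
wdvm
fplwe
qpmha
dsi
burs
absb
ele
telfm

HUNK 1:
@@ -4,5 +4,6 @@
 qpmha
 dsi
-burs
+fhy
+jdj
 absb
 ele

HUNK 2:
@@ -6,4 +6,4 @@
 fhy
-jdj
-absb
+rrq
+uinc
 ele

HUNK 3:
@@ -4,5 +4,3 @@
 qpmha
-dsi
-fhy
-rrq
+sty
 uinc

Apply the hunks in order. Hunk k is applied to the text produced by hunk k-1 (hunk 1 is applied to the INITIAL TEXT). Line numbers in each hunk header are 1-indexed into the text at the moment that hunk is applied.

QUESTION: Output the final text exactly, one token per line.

Hunk 1: at line 4 remove [burs] add [fhy,jdj] -> 10 lines: njoz wdvm fplwe qpmha dsi fhy jdj absb ele telfm
Hunk 2: at line 6 remove [jdj,absb] add [rrq,uinc] -> 10 lines: njoz wdvm fplwe qpmha dsi fhy rrq uinc ele telfm
Hunk 3: at line 4 remove [dsi,fhy,rrq] add [sty] -> 8 lines: njoz wdvm fplwe qpmha sty uinc ele telfm

Answer: njoz
wdvm
fplwe
qpmha
sty
uinc
ele
telfm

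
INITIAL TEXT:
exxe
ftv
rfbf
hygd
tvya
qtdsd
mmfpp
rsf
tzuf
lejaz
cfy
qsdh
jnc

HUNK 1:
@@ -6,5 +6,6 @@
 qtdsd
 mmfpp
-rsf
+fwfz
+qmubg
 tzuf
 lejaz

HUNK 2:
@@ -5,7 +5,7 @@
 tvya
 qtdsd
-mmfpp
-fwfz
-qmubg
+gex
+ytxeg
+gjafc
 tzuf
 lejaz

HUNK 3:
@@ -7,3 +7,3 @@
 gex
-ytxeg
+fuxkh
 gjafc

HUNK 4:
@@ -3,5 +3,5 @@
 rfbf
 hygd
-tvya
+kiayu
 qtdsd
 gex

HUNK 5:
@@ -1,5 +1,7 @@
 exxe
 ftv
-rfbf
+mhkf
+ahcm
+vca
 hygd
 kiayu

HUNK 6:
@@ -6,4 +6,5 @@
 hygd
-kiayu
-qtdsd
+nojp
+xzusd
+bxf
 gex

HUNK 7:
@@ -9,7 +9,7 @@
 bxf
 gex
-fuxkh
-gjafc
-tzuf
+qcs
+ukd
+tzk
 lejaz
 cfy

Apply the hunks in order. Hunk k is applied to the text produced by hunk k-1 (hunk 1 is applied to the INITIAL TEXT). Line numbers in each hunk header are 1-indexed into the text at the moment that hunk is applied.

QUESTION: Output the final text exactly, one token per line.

Hunk 1: at line 6 remove [rsf] add [fwfz,qmubg] -> 14 lines: exxe ftv rfbf hygd tvya qtdsd mmfpp fwfz qmubg tzuf lejaz cfy qsdh jnc
Hunk 2: at line 5 remove [mmfpp,fwfz,qmubg] add [gex,ytxeg,gjafc] -> 14 lines: exxe ftv rfbf hygd tvya qtdsd gex ytxeg gjafc tzuf lejaz cfy qsdh jnc
Hunk 3: at line 7 remove [ytxeg] add [fuxkh] -> 14 lines: exxe ftv rfbf hygd tvya qtdsd gex fuxkh gjafc tzuf lejaz cfy qsdh jnc
Hunk 4: at line 3 remove [tvya] add [kiayu] -> 14 lines: exxe ftv rfbf hygd kiayu qtdsd gex fuxkh gjafc tzuf lejaz cfy qsdh jnc
Hunk 5: at line 1 remove [rfbf] add [mhkf,ahcm,vca] -> 16 lines: exxe ftv mhkf ahcm vca hygd kiayu qtdsd gex fuxkh gjafc tzuf lejaz cfy qsdh jnc
Hunk 6: at line 6 remove [kiayu,qtdsd] add [nojp,xzusd,bxf] -> 17 lines: exxe ftv mhkf ahcm vca hygd nojp xzusd bxf gex fuxkh gjafc tzuf lejaz cfy qsdh jnc
Hunk 7: at line 9 remove [fuxkh,gjafc,tzuf] add [qcs,ukd,tzk] -> 17 lines: exxe ftv mhkf ahcm vca hygd nojp xzusd bxf gex qcs ukd tzk lejaz cfy qsdh jnc

Answer: exxe
ftv
mhkf
ahcm
vca
hygd
nojp
xzusd
bxf
gex
qcs
ukd
tzk
lejaz
cfy
qsdh
jnc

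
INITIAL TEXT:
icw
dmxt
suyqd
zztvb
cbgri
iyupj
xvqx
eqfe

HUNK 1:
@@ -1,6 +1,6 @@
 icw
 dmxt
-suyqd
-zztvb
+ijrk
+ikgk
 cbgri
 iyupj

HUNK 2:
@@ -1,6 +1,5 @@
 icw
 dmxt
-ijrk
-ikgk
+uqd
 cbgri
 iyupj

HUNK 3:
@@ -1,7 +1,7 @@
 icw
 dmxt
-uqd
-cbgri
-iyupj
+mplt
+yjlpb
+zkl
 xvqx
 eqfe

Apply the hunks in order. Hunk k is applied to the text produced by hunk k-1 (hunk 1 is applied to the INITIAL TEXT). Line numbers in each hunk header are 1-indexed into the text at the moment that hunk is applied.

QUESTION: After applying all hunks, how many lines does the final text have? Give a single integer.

Answer: 7

Derivation:
Hunk 1: at line 1 remove [suyqd,zztvb] add [ijrk,ikgk] -> 8 lines: icw dmxt ijrk ikgk cbgri iyupj xvqx eqfe
Hunk 2: at line 1 remove [ijrk,ikgk] add [uqd] -> 7 lines: icw dmxt uqd cbgri iyupj xvqx eqfe
Hunk 3: at line 1 remove [uqd,cbgri,iyupj] add [mplt,yjlpb,zkl] -> 7 lines: icw dmxt mplt yjlpb zkl xvqx eqfe
Final line count: 7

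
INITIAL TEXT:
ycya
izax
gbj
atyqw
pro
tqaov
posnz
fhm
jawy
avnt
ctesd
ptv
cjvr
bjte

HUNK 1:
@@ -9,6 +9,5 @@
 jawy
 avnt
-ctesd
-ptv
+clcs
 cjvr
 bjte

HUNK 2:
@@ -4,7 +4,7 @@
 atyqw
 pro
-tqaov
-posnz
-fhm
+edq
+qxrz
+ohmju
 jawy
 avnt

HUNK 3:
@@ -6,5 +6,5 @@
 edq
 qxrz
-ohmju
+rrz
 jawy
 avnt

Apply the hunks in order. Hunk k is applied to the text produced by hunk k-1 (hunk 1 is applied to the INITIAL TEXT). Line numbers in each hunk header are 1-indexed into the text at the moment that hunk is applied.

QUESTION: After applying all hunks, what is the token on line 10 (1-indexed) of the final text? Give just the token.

Hunk 1: at line 9 remove [ctesd,ptv] add [clcs] -> 13 lines: ycya izax gbj atyqw pro tqaov posnz fhm jawy avnt clcs cjvr bjte
Hunk 2: at line 4 remove [tqaov,posnz,fhm] add [edq,qxrz,ohmju] -> 13 lines: ycya izax gbj atyqw pro edq qxrz ohmju jawy avnt clcs cjvr bjte
Hunk 3: at line 6 remove [ohmju] add [rrz] -> 13 lines: ycya izax gbj atyqw pro edq qxrz rrz jawy avnt clcs cjvr bjte
Final line 10: avnt

Answer: avnt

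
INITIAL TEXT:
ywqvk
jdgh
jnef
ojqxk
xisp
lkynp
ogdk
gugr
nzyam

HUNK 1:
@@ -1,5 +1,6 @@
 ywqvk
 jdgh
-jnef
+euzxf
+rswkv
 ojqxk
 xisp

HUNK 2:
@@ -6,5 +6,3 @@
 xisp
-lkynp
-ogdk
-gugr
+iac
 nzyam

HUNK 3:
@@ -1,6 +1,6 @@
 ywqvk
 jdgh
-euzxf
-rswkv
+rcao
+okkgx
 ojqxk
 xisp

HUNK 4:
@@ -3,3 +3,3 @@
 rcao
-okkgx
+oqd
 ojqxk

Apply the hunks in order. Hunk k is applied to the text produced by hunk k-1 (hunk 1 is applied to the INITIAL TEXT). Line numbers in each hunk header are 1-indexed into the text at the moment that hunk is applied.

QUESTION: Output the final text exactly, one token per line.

Hunk 1: at line 1 remove [jnef] add [euzxf,rswkv] -> 10 lines: ywqvk jdgh euzxf rswkv ojqxk xisp lkynp ogdk gugr nzyam
Hunk 2: at line 6 remove [lkynp,ogdk,gugr] add [iac] -> 8 lines: ywqvk jdgh euzxf rswkv ojqxk xisp iac nzyam
Hunk 3: at line 1 remove [euzxf,rswkv] add [rcao,okkgx] -> 8 lines: ywqvk jdgh rcao okkgx ojqxk xisp iac nzyam
Hunk 4: at line 3 remove [okkgx] add [oqd] -> 8 lines: ywqvk jdgh rcao oqd ojqxk xisp iac nzyam

Answer: ywqvk
jdgh
rcao
oqd
ojqxk
xisp
iac
nzyam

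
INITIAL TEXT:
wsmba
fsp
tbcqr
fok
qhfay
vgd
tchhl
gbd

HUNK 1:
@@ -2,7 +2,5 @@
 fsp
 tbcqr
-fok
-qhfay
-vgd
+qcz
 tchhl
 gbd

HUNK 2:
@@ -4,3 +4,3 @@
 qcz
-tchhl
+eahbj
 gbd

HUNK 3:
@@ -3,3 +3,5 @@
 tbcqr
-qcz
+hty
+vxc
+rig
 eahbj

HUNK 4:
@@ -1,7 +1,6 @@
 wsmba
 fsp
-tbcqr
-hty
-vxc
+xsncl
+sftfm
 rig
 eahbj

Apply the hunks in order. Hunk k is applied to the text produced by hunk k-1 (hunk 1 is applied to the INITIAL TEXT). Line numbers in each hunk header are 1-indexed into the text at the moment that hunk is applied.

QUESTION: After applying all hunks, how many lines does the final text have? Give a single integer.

Answer: 7

Derivation:
Hunk 1: at line 2 remove [fok,qhfay,vgd] add [qcz] -> 6 lines: wsmba fsp tbcqr qcz tchhl gbd
Hunk 2: at line 4 remove [tchhl] add [eahbj] -> 6 lines: wsmba fsp tbcqr qcz eahbj gbd
Hunk 3: at line 3 remove [qcz] add [hty,vxc,rig] -> 8 lines: wsmba fsp tbcqr hty vxc rig eahbj gbd
Hunk 4: at line 1 remove [tbcqr,hty,vxc] add [xsncl,sftfm] -> 7 lines: wsmba fsp xsncl sftfm rig eahbj gbd
Final line count: 7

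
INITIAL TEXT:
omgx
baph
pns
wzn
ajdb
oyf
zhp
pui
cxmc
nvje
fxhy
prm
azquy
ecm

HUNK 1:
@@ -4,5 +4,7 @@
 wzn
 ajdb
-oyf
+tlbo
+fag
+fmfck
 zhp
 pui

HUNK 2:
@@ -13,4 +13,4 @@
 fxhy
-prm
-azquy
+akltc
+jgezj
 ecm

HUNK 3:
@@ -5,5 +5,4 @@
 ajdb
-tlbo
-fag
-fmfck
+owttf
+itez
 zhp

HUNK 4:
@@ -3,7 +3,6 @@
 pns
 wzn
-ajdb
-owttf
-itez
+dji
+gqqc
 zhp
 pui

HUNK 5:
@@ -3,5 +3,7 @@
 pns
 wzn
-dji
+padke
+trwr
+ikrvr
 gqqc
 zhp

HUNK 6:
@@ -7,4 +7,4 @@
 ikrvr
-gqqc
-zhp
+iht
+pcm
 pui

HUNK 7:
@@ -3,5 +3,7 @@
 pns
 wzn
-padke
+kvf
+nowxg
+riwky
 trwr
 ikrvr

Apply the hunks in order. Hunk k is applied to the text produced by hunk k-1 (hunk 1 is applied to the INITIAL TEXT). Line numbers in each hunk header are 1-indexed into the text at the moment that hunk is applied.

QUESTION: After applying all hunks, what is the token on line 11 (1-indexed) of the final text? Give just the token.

Hunk 1: at line 4 remove [oyf] add [tlbo,fag,fmfck] -> 16 lines: omgx baph pns wzn ajdb tlbo fag fmfck zhp pui cxmc nvje fxhy prm azquy ecm
Hunk 2: at line 13 remove [prm,azquy] add [akltc,jgezj] -> 16 lines: omgx baph pns wzn ajdb tlbo fag fmfck zhp pui cxmc nvje fxhy akltc jgezj ecm
Hunk 3: at line 5 remove [tlbo,fag,fmfck] add [owttf,itez] -> 15 lines: omgx baph pns wzn ajdb owttf itez zhp pui cxmc nvje fxhy akltc jgezj ecm
Hunk 4: at line 3 remove [ajdb,owttf,itez] add [dji,gqqc] -> 14 lines: omgx baph pns wzn dji gqqc zhp pui cxmc nvje fxhy akltc jgezj ecm
Hunk 5: at line 3 remove [dji] add [padke,trwr,ikrvr] -> 16 lines: omgx baph pns wzn padke trwr ikrvr gqqc zhp pui cxmc nvje fxhy akltc jgezj ecm
Hunk 6: at line 7 remove [gqqc,zhp] add [iht,pcm] -> 16 lines: omgx baph pns wzn padke trwr ikrvr iht pcm pui cxmc nvje fxhy akltc jgezj ecm
Hunk 7: at line 3 remove [padke] add [kvf,nowxg,riwky] -> 18 lines: omgx baph pns wzn kvf nowxg riwky trwr ikrvr iht pcm pui cxmc nvje fxhy akltc jgezj ecm
Final line 11: pcm

Answer: pcm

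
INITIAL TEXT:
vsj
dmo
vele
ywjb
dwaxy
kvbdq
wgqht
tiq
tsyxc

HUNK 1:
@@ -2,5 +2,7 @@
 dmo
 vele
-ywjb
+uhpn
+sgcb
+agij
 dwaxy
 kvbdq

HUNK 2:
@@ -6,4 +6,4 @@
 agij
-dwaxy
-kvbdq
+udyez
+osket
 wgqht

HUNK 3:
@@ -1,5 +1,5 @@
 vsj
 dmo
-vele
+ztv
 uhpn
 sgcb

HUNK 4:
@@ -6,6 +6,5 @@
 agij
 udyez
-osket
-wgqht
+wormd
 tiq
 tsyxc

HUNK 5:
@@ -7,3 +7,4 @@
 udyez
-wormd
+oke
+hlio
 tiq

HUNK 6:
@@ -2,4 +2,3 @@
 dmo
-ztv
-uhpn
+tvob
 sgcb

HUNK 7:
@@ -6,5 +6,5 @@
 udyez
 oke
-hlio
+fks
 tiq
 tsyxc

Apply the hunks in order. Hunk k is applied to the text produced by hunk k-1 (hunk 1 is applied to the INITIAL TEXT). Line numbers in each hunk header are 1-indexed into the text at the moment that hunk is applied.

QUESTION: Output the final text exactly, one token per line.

Hunk 1: at line 2 remove [ywjb] add [uhpn,sgcb,agij] -> 11 lines: vsj dmo vele uhpn sgcb agij dwaxy kvbdq wgqht tiq tsyxc
Hunk 2: at line 6 remove [dwaxy,kvbdq] add [udyez,osket] -> 11 lines: vsj dmo vele uhpn sgcb agij udyez osket wgqht tiq tsyxc
Hunk 3: at line 1 remove [vele] add [ztv] -> 11 lines: vsj dmo ztv uhpn sgcb agij udyez osket wgqht tiq tsyxc
Hunk 4: at line 6 remove [osket,wgqht] add [wormd] -> 10 lines: vsj dmo ztv uhpn sgcb agij udyez wormd tiq tsyxc
Hunk 5: at line 7 remove [wormd] add [oke,hlio] -> 11 lines: vsj dmo ztv uhpn sgcb agij udyez oke hlio tiq tsyxc
Hunk 6: at line 2 remove [ztv,uhpn] add [tvob] -> 10 lines: vsj dmo tvob sgcb agij udyez oke hlio tiq tsyxc
Hunk 7: at line 6 remove [hlio] add [fks] -> 10 lines: vsj dmo tvob sgcb agij udyez oke fks tiq tsyxc

Answer: vsj
dmo
tvob
sgcb
agij
udyez
oke
fks
tiq
tsyxc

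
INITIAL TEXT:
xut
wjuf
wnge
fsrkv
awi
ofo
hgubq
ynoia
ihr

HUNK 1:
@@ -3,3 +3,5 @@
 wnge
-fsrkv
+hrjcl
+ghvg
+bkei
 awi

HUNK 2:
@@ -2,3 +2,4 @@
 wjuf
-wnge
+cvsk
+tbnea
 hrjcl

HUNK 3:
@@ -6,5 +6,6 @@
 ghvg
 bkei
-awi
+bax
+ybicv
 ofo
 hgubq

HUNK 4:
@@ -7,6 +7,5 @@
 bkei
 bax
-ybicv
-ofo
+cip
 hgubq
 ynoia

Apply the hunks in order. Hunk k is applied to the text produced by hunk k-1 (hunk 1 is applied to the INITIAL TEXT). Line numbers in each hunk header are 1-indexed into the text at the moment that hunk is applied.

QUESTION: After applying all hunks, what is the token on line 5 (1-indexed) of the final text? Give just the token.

Hunk 1: at line 3 remove [fsrkv] add [hrjcl,ghvg,bkei] -> 11 lines: xut wjuf wnge hrjcl ghvg bkei awi ofo hgubq ynoia ihr
Hunk 2: at line 2 remove [wnge] add [cvsk,tbnea] -> 12 lines: xut wjuf cvsk tbnea hrjcl ghvg bkei awi ofo hgubq ynoia ihr
Hunk 3: at line 6 remove [awi] add [bax,ybicv] -> 13 lines: xut wjuf cvsk tbnea hrjcl ghvg bkei bax ybicv ofo hgubq ynoia ihr
Hunk 4: at line 7 remove [ybicv,ofo] add [cip] -> 12 lines: xut wjuf cvsk tbnea hrjcl ghvg bkei bax cip hgubq ynoia ihr
Final line 5: hrjcl

Answer: hrjcl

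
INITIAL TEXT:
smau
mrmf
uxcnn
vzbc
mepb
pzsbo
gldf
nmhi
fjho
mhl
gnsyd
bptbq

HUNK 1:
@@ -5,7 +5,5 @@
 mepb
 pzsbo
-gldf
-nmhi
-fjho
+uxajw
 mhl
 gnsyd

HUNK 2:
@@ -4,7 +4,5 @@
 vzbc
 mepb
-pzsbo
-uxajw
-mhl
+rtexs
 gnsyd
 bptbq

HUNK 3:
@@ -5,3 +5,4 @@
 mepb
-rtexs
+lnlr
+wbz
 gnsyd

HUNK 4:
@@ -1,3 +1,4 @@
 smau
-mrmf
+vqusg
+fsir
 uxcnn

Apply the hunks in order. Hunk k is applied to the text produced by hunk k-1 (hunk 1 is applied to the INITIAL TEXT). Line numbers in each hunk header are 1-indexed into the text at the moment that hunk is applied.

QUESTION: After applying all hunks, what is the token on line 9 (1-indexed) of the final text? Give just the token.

Answer: gnsyd

Derivation:
Hunk 1: at line 5 remove [gldf,nmhi,fjho] add [uxajw] -> 10 lines: smau mrmf uxcnn vzbc mepb pzsbo uxajw mhl gnsyd bptbq
Hunk 2: at line 4 remove [pzsbo,uxajw,mhl] add [rtexs] -> 8 lines: smau mrmf uxcnn vzbc mepb rtexs gnsyd bptbq
Hunk 3: at line 5 remove [rtexs] add [lnlr,wbz] -> 9 lines: smau mrmf uxcnn vzbc mepb lnlr wbz gnsyd bptbq
Hunk 4: at line 1 remove [mrmf] add [vqusg,fsir] -> 10 lines: smau vqusg fsir uxcnn vzbc mepb lnlr wbz gnsyd bptbq
Final line 9: gnsyd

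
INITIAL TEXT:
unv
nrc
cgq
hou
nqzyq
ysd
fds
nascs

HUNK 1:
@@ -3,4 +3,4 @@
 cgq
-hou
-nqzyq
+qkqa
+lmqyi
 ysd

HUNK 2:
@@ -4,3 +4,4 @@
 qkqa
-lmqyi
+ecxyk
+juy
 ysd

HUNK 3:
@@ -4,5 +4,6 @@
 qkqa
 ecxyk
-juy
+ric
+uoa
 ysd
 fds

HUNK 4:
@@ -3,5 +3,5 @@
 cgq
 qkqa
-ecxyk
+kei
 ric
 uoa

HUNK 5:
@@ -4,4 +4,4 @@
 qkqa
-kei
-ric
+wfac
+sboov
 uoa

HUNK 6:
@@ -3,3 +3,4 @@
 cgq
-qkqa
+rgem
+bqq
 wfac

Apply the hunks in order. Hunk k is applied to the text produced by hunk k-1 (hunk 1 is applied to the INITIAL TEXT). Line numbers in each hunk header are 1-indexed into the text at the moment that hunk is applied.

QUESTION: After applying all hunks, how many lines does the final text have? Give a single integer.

Hunk 1: at line 3 remove [hou,nqzyq] add [qkqa,lmqyi] -> 8 lines: unv nrc cgq qkqa lmqyi ysd fds nascs
Hunk 2: at line 4 remove [lmqyi] add [ecxyk,juy] -> 9 lines: unv nrc cgq qkqa ecxyk juy ysd fds nascs
Hunk 3: at line 4 remove [juy] add [ric,uoa] -> 10 lines: unv nrc cgq qkqa ecxyk ric uoa ysd fds nascs
Hunk 4: at line 3 remove [ecxyk] add [kei] -> 10 lines: unv nrc cgq qkqa kei ric uoa ysd fds nascs
Hunk 5: at line 4 remove [kei,ric] add [wfac,sboov] -> 10 lines: unv nrc cgq qkqa wfac sboov uoa ysd fds nascs
Hunk 6: at line 3 remove [qkqa] add [rgem,bqq] -> 11 lines: unv nrc cgq rgem bqq wfac sboov uoa ysd fds nascs
Final line count: 11

Answer: 11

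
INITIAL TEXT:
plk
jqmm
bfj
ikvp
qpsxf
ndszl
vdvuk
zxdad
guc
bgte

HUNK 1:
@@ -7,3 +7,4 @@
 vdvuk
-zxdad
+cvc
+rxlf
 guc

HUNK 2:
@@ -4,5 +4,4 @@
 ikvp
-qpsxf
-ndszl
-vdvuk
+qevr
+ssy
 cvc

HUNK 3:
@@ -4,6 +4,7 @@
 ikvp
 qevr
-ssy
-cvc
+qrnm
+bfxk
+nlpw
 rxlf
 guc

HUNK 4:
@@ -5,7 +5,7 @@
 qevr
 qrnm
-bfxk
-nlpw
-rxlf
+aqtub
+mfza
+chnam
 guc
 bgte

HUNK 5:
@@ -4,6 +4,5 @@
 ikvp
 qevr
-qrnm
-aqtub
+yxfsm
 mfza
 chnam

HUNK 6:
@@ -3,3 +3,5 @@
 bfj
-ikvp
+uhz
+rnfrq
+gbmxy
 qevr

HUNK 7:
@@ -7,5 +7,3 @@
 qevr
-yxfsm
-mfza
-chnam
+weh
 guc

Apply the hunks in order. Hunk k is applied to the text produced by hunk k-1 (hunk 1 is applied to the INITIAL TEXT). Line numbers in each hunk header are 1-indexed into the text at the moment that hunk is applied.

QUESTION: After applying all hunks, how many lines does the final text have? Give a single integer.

Hunk 1: at line 7 remove [zxdad] add [cvc,rxlf] -> 11 lines: plk jqmm bfj ikvp qpsxf ndszl vdvuk cvc rxlf guc bgte
Hunk 2: at line 4 remove [qpsxf,ndszl,vdvuk] add [qevr,ssy] -> 10 lines: plk jqmm bfj ikvp qevr ssy cvc rxlf guc bgte
Hunk 3: at line 4 remove [ssy,cvc] add [qrnm,bfxk,nlpw] -> 11 lines: plk jqmm bfj ikvp qevr qrnm bfxk nlpw rxlf guc bgte
Hunk 4: at line 5 remove [bfxk,nlpw,rxlf] add [aqtub,mfza,chnam] -> 11 lines: plk jqmm bfj ikvp qevr qrnm aqtub mfza chnam guc bgte
Hunk 5: at line 4 remove [qrnm,aqtub] add [yxfsm] -> 10 lines: plk jqmm bfj ikvp qevr yxfsm mfza chnam guc bgte
Hunk 6: at line 3 remove [ikvp] add [uhz,rnfrq,gbmxy] -> 12 lines: plk jqmm bfj uhz rnfrq gbmxy qevr yxfsm mfza chnam guc bgte
Hunk 7: at line 7 remove [yxfsm,mfza,chnam] add [weh] -> 10 lines: plk jqmm bfj uhz rnfrq gbmxy qevr weh guc bgte
Final line count: 10

Answer: 10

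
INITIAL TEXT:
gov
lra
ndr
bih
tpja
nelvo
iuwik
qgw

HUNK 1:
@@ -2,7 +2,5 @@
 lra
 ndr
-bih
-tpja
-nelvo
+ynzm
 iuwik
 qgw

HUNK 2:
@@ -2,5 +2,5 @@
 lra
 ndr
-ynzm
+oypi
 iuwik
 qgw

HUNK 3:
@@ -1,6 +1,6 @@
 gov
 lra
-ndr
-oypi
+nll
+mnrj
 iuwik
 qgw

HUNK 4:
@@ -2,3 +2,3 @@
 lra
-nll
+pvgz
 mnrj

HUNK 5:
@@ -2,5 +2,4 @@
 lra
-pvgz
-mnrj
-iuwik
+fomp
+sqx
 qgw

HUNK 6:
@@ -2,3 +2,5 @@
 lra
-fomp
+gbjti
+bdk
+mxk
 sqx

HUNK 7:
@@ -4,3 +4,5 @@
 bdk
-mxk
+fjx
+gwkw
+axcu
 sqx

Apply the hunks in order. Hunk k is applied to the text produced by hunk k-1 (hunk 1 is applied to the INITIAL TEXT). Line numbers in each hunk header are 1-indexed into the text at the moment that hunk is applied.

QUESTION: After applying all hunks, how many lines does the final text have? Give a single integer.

Answer: 9

Derivation:
Hunk 1: at line 2 remove [bih,tpja,nelvo] add [ynzm] -> 6 lines: gov lra ndr ynzm iuwik qgw
Hunk 2: at line 2 remove [ynzm] add [oypi] -> 6 lines: gov lra ndr oypi iuwik qgw
Hunk 3: at line 1 remove [ndr,oypi] add [nll,mnrj] -> 6 lines: gov lra nll mnrj iuwik qgw
Hunk 4: at line 2 remove [nll] add [pvgz] -> 6 lines: gov lra pvgz mnrj iuwik qgw
Hunk 5: at line 2 remove [pvgz,mnrj,iuwik] add [fomp,sqx] -> 5 lines: gov lra fomp sqx qgw
Hunk 6: at line 2 remove [fomp] add [gbjti,bdk,mxk] -> 7 lines: gov lra gbjti bdk mxk sqx qgw
Hunk 7: at line 4 remove [mxk] add [fjx,gwkw,axcu] -> 9 lines: gov lra gbjti bdk fjx gwkw axcu sqx qgw
Final line count: 9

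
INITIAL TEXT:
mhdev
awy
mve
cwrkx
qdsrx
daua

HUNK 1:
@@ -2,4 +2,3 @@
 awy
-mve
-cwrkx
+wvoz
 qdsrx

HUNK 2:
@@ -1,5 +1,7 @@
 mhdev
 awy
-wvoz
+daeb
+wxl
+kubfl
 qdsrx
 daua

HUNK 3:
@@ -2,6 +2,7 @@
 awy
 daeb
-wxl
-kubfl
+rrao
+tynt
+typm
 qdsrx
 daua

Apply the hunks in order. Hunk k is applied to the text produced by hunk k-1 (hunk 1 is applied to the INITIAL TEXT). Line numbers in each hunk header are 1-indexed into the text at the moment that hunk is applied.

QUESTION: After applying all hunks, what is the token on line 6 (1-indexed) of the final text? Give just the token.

Answer: typm

Derivation:
Hunk 1: at line 2 remove [mve,cwrkx] add [wvoz] -> 5 lines: mhdev awy wvoz qdsrx daua
Hunk 2: at line 1 remove [wvoz] add [daeb,wxl,kubfl] -> 7 lines: mhdev awy daeb wxl kubfl qdsrx daua
Hunk 3: at line 2 remove [wxl,kubfl] add [rrao,tynt,typm] -> 8 lines: mhdev awy daeb rrao tynt typm qdsrx daua
Final line 6: typm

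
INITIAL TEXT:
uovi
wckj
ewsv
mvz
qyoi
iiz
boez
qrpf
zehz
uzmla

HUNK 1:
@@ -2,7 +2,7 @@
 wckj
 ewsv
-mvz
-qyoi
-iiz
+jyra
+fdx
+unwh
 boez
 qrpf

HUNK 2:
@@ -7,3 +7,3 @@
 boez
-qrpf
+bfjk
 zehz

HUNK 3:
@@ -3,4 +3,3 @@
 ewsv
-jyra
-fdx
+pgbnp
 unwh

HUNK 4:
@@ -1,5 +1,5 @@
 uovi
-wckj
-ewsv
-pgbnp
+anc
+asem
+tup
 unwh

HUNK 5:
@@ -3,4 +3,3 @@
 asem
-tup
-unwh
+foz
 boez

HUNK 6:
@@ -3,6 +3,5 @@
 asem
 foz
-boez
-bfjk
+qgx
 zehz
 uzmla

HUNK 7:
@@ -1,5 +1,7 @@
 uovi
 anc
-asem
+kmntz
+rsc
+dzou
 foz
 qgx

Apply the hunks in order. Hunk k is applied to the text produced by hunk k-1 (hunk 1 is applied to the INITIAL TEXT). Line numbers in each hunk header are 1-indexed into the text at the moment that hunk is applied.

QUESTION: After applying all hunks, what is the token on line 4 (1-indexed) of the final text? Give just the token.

Answer: rsc

Derivation:
Hunk 1: at line 2 remove [mvz,qyoi,iiz] add [jyra,fdx,unwh] -> 10 lines: uovi wckj ewsv jyra fdx unwh boez qrpf zehz uzmla
Hunk 2: at line 7 remove [qrpf] add [bfjk] -> 10 lines: uovi wckj ewsv jyra fdx unwh boez bfjk zehz uzmla
Hunk 3: at line 3 remove [jyra,fdx] add [pgbnp] -> 9 lines: uovi wckj ewsv pgbnp unwh boez bfjk zehz uzmla
Hunk 4: at line 1 remove [wckj,ewsv,pgbnp] add [anc,asem,tup] -> 9 lines: uovi anc asem tup unwh boez bfjk zehz uzmla
Hunk 5: at line 3 remove [tup,unwh] add [foz] -> 8 lines: uovi anc asem foz boez bfjk zehz uzmla
Hunk 6: at line 3 remove [boez,bfjk] add [qgx] -> 7 lines: uovi anc asem foz qgx zehz uzmla
Hunk 7: at line 1 remove [asem] add [kmntz,rsc,dzou] -> 9 lines: uovi anc kmntz rsc dzou foz qgx zehz uzmla
Final line 4: rsc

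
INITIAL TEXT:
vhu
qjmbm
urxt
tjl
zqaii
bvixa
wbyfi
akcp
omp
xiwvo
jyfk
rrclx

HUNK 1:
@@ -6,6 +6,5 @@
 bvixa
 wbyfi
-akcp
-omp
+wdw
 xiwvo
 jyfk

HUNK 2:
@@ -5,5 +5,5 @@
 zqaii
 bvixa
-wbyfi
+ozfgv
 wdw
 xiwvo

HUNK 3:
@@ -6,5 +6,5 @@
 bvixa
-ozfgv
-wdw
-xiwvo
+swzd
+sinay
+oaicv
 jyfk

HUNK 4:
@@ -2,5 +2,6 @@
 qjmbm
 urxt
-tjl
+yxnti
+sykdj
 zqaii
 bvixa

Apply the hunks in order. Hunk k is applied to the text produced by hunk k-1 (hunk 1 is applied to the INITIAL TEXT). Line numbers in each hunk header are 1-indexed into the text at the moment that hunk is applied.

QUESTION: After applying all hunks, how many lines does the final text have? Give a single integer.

Answer: 12

Derivation:
Hunk 1: at line 6 remove [akcp,omp] add [wdw] -> 11 lines: vhu qjmbm urxt tjl zqaii bvixa wbyfi wdw xiwvo jyfk rrclx
Hunk 2: at line 5 remove [wbyfi] add [ozfgv] -> 11 lines: vhu qjmbm urxt tjl zqaii bvixa ozfgv wdw xiwvo jyfk rrclx
Hunk 3: at line 6 remove [ozfgv,wdw,xiwvo] add [swzd,sinay,oaicv] -> 11 lines: vhu qjmbm urxt tjl zqaii bvixa swzd sinay oaicv jyfk rrclx
Hunk 4: at line 2 remove [tjl] add [yxnti,sykdj] -> 12 lines: vhu qjmbm urxt yxnti sykdj zqaii bvixa swzd sinay oaicv jyfk rrclx
Final line count: 12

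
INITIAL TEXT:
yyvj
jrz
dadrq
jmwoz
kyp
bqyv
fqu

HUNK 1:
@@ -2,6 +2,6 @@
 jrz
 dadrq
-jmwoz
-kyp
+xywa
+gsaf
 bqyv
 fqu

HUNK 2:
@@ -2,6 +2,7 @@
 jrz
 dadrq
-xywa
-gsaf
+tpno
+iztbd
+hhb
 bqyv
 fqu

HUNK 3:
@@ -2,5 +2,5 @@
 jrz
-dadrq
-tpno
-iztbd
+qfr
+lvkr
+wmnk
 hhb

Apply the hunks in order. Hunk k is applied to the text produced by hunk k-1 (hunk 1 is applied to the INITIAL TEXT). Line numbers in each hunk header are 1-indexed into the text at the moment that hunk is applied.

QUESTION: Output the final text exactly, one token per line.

Answer: yyvj
jrz
qfr
lvkr
wmnk
hhb
bqyv
fqu

Derivation:
Hunk 1: at line 2 remove [jmwoz,kyp] add [xywa,gsaf] -> 7 lines: yyvj jrz dadrq xywa gsaf bqyv fqu
Hunk 2: at line 2 remove [xywa,gsaf] add [tpno,iztbd,hhb] -> 8 lines: yyvj jrz dadrq tpno iztbd hhb bqyv fqu
Hunk 3: at line 2 remove [dadrq,tpno,iztbd] add [qfr,lvkr,wmnk] -> 8 lines: yyvj jrz qfr lvkr wmnk hhb bqyv fqu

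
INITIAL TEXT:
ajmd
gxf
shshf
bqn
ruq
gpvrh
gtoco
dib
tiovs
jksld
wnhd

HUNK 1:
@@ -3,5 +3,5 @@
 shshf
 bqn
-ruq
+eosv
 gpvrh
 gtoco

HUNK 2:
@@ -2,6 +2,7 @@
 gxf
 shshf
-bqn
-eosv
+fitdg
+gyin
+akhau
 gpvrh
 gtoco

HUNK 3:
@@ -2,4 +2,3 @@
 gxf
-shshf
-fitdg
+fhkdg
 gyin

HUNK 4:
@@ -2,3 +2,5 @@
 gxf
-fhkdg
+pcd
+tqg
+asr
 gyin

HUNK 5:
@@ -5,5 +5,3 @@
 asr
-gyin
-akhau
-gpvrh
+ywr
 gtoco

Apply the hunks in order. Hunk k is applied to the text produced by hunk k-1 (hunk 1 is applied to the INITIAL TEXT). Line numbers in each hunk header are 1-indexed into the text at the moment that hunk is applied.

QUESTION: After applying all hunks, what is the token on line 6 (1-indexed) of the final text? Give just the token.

Answer: ywr

Derivation:
Hunk 1: at line 3 remove [ruq] add [eosv] -> 11 lines: ajmd gxf shshf bqn eosv gpvrh gtoco dib tiovs jksld wnhd
Hunk 2: at line 2 remove [bqn,eosv] add [fitdg,gyin,akhau] -> 12 lines: ajmd gxf shshf fitdg gyin akhau gpvrh gtoco dib tiovs jksld wnhd
Hunk 3: at line 2 remove [shshf,fitdg] add [fhkdg] -> 11 lines: ajmd gxf fhkdg gyin akhau gpvrh gtoco dib tiovs jksld wnhd
Hunk 4: at line 2 remove [fhkdg] add [pcd,tqg,asr] -> 13 lines: ajmd gxf pcd tqg asr gyin akhau gpvrh gtoco dib tiovs jksld wnhd
Hunk 5: at line 5 remove [gyin,akhau,gpvrh] add [ywr] -> 11 lines: ajmd gxf pcd tqg asr ywr gtoco dib tiovs jksld wnhd
Final line 6: ywr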